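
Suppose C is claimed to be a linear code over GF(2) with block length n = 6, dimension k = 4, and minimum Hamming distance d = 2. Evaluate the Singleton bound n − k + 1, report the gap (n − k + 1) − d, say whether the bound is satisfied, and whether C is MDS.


Singleton RHS = n − k + 1 = 3, slack = 1, bound satisfied, not MDS.

Singleton bound: d ≤ n − k + 1.
Here n = 6, k = 4, so n − k + 1 = 3.
Given d = 2, check d ≤ 3: YES.
Slack = (n − k + 1) − d = 1.
The code is NOT MDS (slack = 1 > 0).
Description: the claimed parameters are [6, 4, 2]_2; such a code would be non-MDS.


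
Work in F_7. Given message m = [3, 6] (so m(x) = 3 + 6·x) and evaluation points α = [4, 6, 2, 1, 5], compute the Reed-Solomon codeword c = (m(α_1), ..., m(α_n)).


c = [6, 4, 1, 2, 5]

Message polynomial: m(x) = 3 + 6·x (mod 7).
For each evaluation point α_i, compute m(α_i) mod 7:
  α_1 = 4: Horner steps 6 → 6, so m(4) = 6.
  α_2 = 6: Horner steps 6 → 4, so m(6) = 4.
  α_3 = 2: Horner steps 6 → 1, so m(2) = 1.
  α_4 = 1: Horner steps 6 → 2, so m(1) = 2.
  α_5 = 5: Horner steps 6 → 5, so m(5) = 5.
Codeword c = [6, 4, 1, 2, 5] ∈ F_7^5.


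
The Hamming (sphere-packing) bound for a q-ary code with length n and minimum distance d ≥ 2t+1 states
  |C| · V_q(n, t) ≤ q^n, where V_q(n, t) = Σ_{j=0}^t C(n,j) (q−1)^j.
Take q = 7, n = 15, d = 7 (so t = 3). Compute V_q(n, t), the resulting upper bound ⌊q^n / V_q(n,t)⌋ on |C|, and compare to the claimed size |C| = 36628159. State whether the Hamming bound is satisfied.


V_q(n, t) = 102151, q^n = 4747561509943, Hamming bound = 46475918, |C| = 36628159 ≤ bound (satisfied).

Step 1: Compute V_q(n, t) = Σ_{j=0}^3 C(n, j) (q−1)^j.
  j = 0: C(15,0)·(6)^0 = 1·1 = 1.
  j = 1: C(15,1)·(6)^1 = 15·6 = 90.
  j = 2: C(15,2)·(6)^2 = 105·36 = 3780.
  j = 3: C(15,3)·(6)^3 = 455·216 = 98280.
  V_q(n, t) = 1 + 90 + 3780 + 98280 = 102151.
Step 2: q^n = 7^15 = 4747561509943.
Step 3: Hamming bound ⌊q^n / V_q(n,t)⌋ = ⌊4747561509943/102151⌋ = 46475918.
Step 4: Compare |C| = 36628159 to 46475918: satisfied.
The claimed |C| lies below the Hamming bound.


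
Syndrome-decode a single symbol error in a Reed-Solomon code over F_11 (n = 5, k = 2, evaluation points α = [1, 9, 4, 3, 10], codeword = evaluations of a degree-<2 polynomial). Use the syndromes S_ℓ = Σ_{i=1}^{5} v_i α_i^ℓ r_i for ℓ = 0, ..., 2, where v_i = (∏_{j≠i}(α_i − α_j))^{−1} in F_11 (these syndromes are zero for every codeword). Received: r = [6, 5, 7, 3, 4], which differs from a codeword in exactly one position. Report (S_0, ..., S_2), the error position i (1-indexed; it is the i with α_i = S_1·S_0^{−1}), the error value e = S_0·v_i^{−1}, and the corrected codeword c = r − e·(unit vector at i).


S = (7, 4, 7), error at position 5, error magnitude e = 6, c = [6, 5, 7, 3, 9].

Step 1: column multipliers v_i = (∏_{j≠i}(α_i − α_j))^{−1} mod 11.
  i = 1 (α = 1): (1−9)(1−4)(1−3)(1−10) = (−8)·(−3)·(−2)·(−9) = 432 ≡ 3, so v_1 = 3^{−1} = 4 (mod 11).
  i = 2 (α = 9): (9−1)(9−4)(9−3)(9−10) = 8·5·6·(−1) = −240 ≡ 2, so v_2 = 2^{−1} = 6 (mod 11).
  i = 3 (α = 4): (4−1)(4−9)(4−3)(4−10) = 3·(−5)·1·(−6) = 90 ≡ 2, so v_3 = 2^{−1} = 6 (mod 11).
  i = 4 (α = 3): (3−1)(3−9)(3−4)(3−10) = 2·(−6)·(−1)·(−7) = −84 ≡ 4, so v_4 = 4^{−1} = 3 (mod 11).
  i = 5 (α = 10): (10−1)(10−9)(10−4)(10−3) = 9·1·6·7 = 378 ≡ 4, so v_5 = 4^{−1} = 3 (mod 11).
  v = [4, 6, 6, 3, 3].
Step 2: syndromes of r = [6, 5, 7, 3, 4] (all sums mod 11).
  S_0 = Σ v_i r_i = 4·6 + 6·5 + 6·7 + 3·3 + 3·4 = 117 ≡ 7.
  S_1 = Σ v_i α_i r_i = 4·1·6 + 6·9·5 + 6·4·7 + 3·3·3 + 3·10·4 = 609 ≡ 4.
  α_i^2 mod 11 = [1, 4, 5, 9, 1].
  S_2 = Σ v_i α_i^2 r_i = 4·1·6 + 6·4·5 + 6·5·7 + 3·9·3 + 3·1·4 = 447 ≡ 7.
  S = (7, 4, 7) ≠ 0, so r is not a codeword (an error is present).
Step 3: locate the error. For a single error e at position i, S_ℓ = v_i·e·α_i^ℓ, so α_err = S_1/S_0.
  S_0^{−1} = 7^{−1} = 8 (mod 11), so α_err = 4·8 = 32 ≡ 10 = α_5. Error position i = 5.
  Consistency check: S_2/S_1 = 7·3 = 21 ≡ 10 = α_err ✓ (single-error assumption holds).
Step 4: error magnitude e = S_0/v_5 = S_0·∏_{j≠5}(α_5 − α_j) = 7·4 = 28 ≡ 6 (mod 11).
Step 5: correct position 5: c_5 = r_5 − e = 4 − 6 ≡ 9 (mod 11). Hence c = [6, 5, 7, 3, 9].
  Check: interpolating c through the α_i gives m(x) = 2 + 4·x (degree < 2) with m(α_i) = c_i for every i, so c is indeed a codeword.


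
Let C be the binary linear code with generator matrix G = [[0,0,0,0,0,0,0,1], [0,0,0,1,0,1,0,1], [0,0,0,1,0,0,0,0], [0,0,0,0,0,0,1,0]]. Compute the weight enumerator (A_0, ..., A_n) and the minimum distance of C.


Weight distribution: A_0 = 1, A_1 = 4, A_2 = 6, A_3 = 4, A_4 = 1. Minimum distance d = 1.

Enumerate all 2^4 = 16 messages m ∈ F_2^4.
For each, compute codeword c = mG in F_2^8, then tally its weight.
  m = 0000 → c = 00000000, weight = 0.
  m = 1000 → c = 00000001, weight = 1.
  m = 0100 → c = 00010101, weight = 3.
  m = 1100 → c = 00010100, weight = 2.
  m = 0010 → c = 00010000, weight = 1.
  m = 1010 → c = 00010001, weight = 2.
  m = 0110 → c = 00000101, weight = 2.
  m = 1110 → c = 00000100, weight = 1.
  m = 0001 → c = 00000010, weight = 1.
  m = 1001 → c = 00000011, weight = 2.
  m = 0101 → c = 00010111, weight = 4.
  m = 1101 → c = 00010110, weight = 3.
  m = 0011 → c = 00010010, weight = 2.
  m = 1011 → c = 00010011, weight = 3.
  m = 0111 → c = 00000111, weight = 3.
  m = 1111 → c = 00000110, weight = 2.
Tally weights:
  weight 0: 1 codewords.
  weight 1: 4 codewords.
  weight 2: 6 codewords.
  weight 3: 4 codewords.
  weight 4: 1 codewords.
Minimum distance d = smallest w > 0 with A_w > 0 = 1.
Sanity: Σ A_w = 16 = 2^4 = 16 ✓.


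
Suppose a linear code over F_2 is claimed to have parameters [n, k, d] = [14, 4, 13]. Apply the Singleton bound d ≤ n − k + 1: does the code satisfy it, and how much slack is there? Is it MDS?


Singleton RHS = n − k + 1 = 11, slack = -2, bound violated (no such code; not MDS).

Singleton bound: d ≤ n − k + 1.
Here n = 14, k = 4, so n − k + 1 = 11.
Given d = 13, check d ≤ 11: NO.
Slack = (n − k + 1) − d = -2.
The slack is negative: d = 13 exceeds n − k + 1 = 11 by 2, so the Singleton bound is violated and no linear [14, 4, 13]_2 code can exist. In particular it is not MDS (MDS requires d = n − k + 1 exactly).
Description: the claimed parameters are [14, 4, 13]_2; such a code would be impossible (violates the Singleton bound).


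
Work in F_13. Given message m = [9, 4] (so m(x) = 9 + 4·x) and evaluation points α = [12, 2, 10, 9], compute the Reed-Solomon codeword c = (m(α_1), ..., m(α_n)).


c = [5, 4, 10, 6]

Message polynomial: m(x) = 9 + 4·x (mod 13).
For each evaluation point α_i, compute m(α_i) mod 13:
  α_1 = 12: Horner steps 4 → 5, so m(12) = 5.
  α_2 = 2: Horner steps 4 → 4, so m(2) = 4.
  α_3 = 10: Horner steps 4 → 10, so m(10) = 10.
  α_4 = 9: Horner steps 4 → 6, so m(9) = 6.
Codeword c = [5, 4, 10, 6] ∈ F_13^4.


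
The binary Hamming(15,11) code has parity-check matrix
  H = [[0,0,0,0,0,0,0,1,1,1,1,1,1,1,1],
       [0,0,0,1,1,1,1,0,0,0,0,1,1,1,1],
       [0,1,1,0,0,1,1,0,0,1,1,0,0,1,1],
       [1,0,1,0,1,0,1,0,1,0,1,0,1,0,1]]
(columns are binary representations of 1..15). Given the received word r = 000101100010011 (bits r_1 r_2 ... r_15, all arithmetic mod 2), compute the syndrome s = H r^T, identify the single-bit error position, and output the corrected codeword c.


s = (1, 1, 1, 1)^T, error position = 15, corrected codeword c = 000101100010010

Compute s = H r^T mod 2 one row at a time:
  s_1 = 0 + 0 + 0 + 1 + 0 + 0 + 1 + 1 = 3 ≡ 1 (mod 2).
  s_2 = 1 + 0 + 1 + 1 + 0 + 0 + 1 + 1 = 5 ≡ 1 (mod 2).
  s_3 = 0 + 0 + 1 + 1 + 0 + 1 + 1 + 1 = 5 ≡ 1 (mod 2).
  s_4 = 0 + 0 + 0 + 1 + 0 + 1 + 0 + 1 = 3 ≡ 1 (mod 2).
s = (1, 1, 1, 1)^T — this equals column 15 of H (binary 1111), so error is at position 15.
Correct: flip bit 15 of r = 000101100010011 to get c = 000101100010010.


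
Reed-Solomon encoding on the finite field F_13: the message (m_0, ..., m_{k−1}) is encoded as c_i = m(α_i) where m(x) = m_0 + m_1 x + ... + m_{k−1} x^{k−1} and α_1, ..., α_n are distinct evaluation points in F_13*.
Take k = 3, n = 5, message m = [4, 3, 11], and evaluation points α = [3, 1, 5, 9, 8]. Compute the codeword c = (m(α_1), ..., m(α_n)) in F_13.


c = [8, 5, 8, 12, 4]

Message polynomial: m(x) = 4 + 3·x + 11·x^2 (mod 13).
For each evaluation point α_i, compute m(α_i) mod 13:
  α_1 = 3: Horner steps 11 → 10 → 8, so m(3) = 8.
  α_2 = 1: Horner steps 11 → 1 → 5, so m(1) = 5.
  α_3 = 5: Horner steps 11 → 6 → 8, so m(5) = 8.
  α_4 = 9: Horner steps 11 → 11 → 12, so m(9) = 12.
  α_5 = 8: Horner steps 11 → 0 → 4, so m(8) = 4.
Codeword c = [8, 5, 8, 12, 4] ∈ F_13^5.


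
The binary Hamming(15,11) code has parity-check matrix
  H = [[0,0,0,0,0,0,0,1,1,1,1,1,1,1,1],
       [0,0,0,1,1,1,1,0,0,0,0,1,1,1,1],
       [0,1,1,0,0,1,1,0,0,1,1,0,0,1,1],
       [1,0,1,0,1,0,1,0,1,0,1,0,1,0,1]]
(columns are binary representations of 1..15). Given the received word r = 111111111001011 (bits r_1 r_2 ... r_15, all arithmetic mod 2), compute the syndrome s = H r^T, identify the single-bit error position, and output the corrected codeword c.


s = (1, 1, 0, 0)^T, error position = 12, corrected codeword c = 111111111000011

Compute s = H r^T mod 2 one row at a time:
  s_1 = 1 + 1 + 0 + 0 + 1 + 0 + 1 + 1 = 5 ≡ 1 (mod 2).
  s_2 = 1 + 1 + 1 + 1 + 1 + 0 + 1 + 1 = 7 ≡ 1 (mod 2).
  s_3 = 1 + 1 + 1 + 1 + 0 + 0 + 1 + 1 = 6 ≡ 0 (mod 2).
  s_4 = 1 + 1 + 1 + 1 + 1 + 0 + 0 + 1 = 6 ≡ 0 (mod 2).
s = (1, 1, 0, 0)^T — this equals column 12 of H (binary 1100), so error is at position 12.
Correct: flip bit 12 of r = 111111111001011 to get c = 111111111000011.


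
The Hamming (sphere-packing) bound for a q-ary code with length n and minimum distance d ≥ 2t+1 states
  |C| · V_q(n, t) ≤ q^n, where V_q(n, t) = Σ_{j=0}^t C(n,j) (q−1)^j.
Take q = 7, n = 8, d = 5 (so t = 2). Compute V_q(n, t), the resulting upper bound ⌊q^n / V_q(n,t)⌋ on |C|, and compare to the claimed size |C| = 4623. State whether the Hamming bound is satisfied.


V_q(n, t) = 1057, q^n = 5764801, Hamming bound = 5453, |C| = 4623 ≤ bound (satisfied).

Step 1: Compute V_q(n, t) = Σ_{j=0}^2 C(n, j) (q−1)^j.
  j = 0: C(8,0)·(6)^0 = 1·1 = 1.
  j = 1: C(8,1)·(6)^1 = 8·6 = 48.
  j = 2: C(8,2)·(6)^2 = 28·36 = 1008.
  V_q(n, t) = 1 + 48 + 1008 = 1057.
Step 2: q^n = 7^8 = 5764801.
Step 3: Hamming bound ⌊q^n / V_q(n,t)⌋ = ⌊5764801/1057⌋ = 5453.
Step 4: Compare |C| = 4623 to 5453: satisfied.
The claimed |C| lies below the Hamming bound.


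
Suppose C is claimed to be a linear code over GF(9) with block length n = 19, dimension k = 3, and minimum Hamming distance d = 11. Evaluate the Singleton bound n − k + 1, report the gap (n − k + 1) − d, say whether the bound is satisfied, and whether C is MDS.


Singleton RHS = n − k + 1 = 17, slack = 6, bound satisfied, not MDS.

Singleton bound: d ≤ n − k + 1.
Here n = 19, k = 3, so n − k + 1 = 17.
Given d = 11, check d ≤ 17: YES.
Slack = (n − k + 1) − d = 6.
The code is NOT MDS (slack = 6 > 0).
Description: the claimed parameters are [19, 3, 11]_9; such a code would be non-MDS.


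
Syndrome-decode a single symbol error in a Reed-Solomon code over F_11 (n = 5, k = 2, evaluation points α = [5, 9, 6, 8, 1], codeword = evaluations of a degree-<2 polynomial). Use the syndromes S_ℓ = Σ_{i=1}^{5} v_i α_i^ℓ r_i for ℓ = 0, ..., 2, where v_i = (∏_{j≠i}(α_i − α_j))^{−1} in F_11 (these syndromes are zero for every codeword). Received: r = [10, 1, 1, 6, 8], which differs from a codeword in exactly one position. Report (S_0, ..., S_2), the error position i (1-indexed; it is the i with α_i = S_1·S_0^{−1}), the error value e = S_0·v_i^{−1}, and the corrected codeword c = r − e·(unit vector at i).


S = (5, 8, 4), error at position 3, error magnitude e = 7, c = [10, 1, 5, 6, 8].

Step 1: column multipliers v_i = (∏_{j≠i}(α_i − α_j))^{−1} mod 11.
  i = 1 (α = 5): (5−9)(5−6)(5−8)(5−1) = (−4)·(−1)·(−3)·4 = −48 ≡ 7, so v_1 = 7^{−1} = 8 (mod 11).
  i = 2 (α = 9): (9−5)(9−6)(9−8)(9−1) = 4·3·1·8 = 96 ≡ 8, so v_2 = 8^{−1} = 7 (mod 11).
  i = 3 (α = 6): (6−5)(6−9)(6−8)(6−1) = 1·(−3)·(−2)·5 = 30 ≡ 8, so v_3 = 8^{−1} = 7 (mod 11).
  i = 4 (α = 8): (8−5)(8−9)(8−6)(8−1) = 3·(−1)·2·7 = −42 ≡ 2, so v_4 = 2^{−1} = 6 (mod 11).
  i = 5 (α = 1): (1−5)(1−9)(1−6)(1−8) = (−4)·(−8)·(−5)·(−7) = 1120 ≡ 9, so v_5 = 9^{−1} = 5 (mod 11).
  v = [8, 7, 7, 6, 5].
Step 2: syndromes of r = [10, 1, 1, 6, 8] (all sums mod 11).
  S_0 = Σ v_i r_i = 8·10 + 7·1 + 7·1 + 6·6 + 5·8 = 170 ≡ 5.
  S_1 = Σ v_i α_i r_i = 8·5·10 + 7·9·1 + 7·6·1 + 6·8·6 + 5·1·8 = 833 ≡ 8.
  α_i^2 mod 11 = [3, 4, 3, 9, 1].
  S_2 = Σ v_i α_i^2 r_i = 8·3·10 + 7·4·1 + 7·3·1 + 6·9·6 + 5·1·8 = 653 ≡ 4.
  S = (5, 8, 4) ≠ 0, so r is not a codeword (an error is present).
Step 3: locate the error. For a single error e at position i, S_ℓ = v_i·e·α_i^ℓ, so α_err = S_1/S_0.
  S_0^{−1} = 5^{−1} = 9 (mod 11), so α_err = 8·9 = 72 ≡ 6 = α_3. Error position i = 3.
  Consistency check: S_2/S_1 = 4·7 = 28 ≡ 6 = α_err ✓ (single-error assumption holds).
Step 4: error magnitude e = S_0/v_3 = S_0·∏_{j≠3}(α_3 − α_j) = 5·8 = 40 ≡ 7 (mod 11).
Step 5: correct position 3: c_3 = r_3 − e = 1 − 7 ≡ 5 (mod 11). Hence c = [10, 1, 5, 6, 8].
  Check: interpolating c through the α_i gives m(x) = 2 + 6·x (degree < 2) with m(α_i) = c_i for every i, so c is indeed a codeword.


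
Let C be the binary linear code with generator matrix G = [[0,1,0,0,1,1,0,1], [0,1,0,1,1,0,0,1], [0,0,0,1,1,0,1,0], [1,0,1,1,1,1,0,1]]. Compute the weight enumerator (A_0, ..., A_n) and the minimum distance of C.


Weight distribution: A_0 = 1, A_2 = 1, A_3 = 3, A_4 = 5, A_5 = 4, A_6 = 1, A_7 = 1. Minimum distance d = 2.

Enumerate all 2^4 = 16 messages m ∈ F_2^4.
For each, compute codeword c = mG in F_2^8, then tally its weight.
  m = 0000 → c = 00000000, weight = 0.
  m = 1000 → c = 01001101, weight = 4.
  m = 0100 → c = 01011001, weight = 4.
  m = 1100 → c = 00010100, weight = 2.
  m = 0010 → c = 00011010, weight = 3.
  m = 1010 → c = 01010111, weight = 5.
  m = 0110 → c = 01000011, weight = 3.
  m = 1110 → c = 00001110, weight = 3.
  m = 0001 → c = 10111101, weight = 6.
  m = 1001 → c = 11110000, weight = 4.
  m = 0101 → c = 11100100, weight = 4.
  m = 1101 → c = 10101001, weight = 4.
  m = 0011 → c = 10100111, weight = 5.
  m = 1011 → c = 11101010, weight = 5.
  m = 0111 → c = 11111110, weight = 7.
  m = 1111 → c = 10110011, weight = 5.
Tally weights:
  weight 0: 1 codewords.
  weight 2: 1 codewords.
  weight 3: 3 codewords.
  weight 4: 5 codewords.
  weight 5: 4 codewords.
  weight 6: 1 codewords.
  weight 7: 1 codewords.
Minimum distance d = smallest w > 0 with A_w > 0 = 2.
Sanity: Σ A_w = 16 = 2^4 = 16 ✓.


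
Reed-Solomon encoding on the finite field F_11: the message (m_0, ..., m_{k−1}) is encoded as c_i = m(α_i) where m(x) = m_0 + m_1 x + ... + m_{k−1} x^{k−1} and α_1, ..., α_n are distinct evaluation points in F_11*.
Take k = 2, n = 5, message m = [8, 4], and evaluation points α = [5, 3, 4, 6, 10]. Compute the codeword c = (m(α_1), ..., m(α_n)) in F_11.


c = [6, 9, 2, 10, 4]

Message polynomial: m(x) = 8 + 4·x (mod 11).
For each evaluation point α_i, compute m(α_i) mod 11:
  α_1 = 5: Horner steps 4 → 6, so m(5) = 6.
  α_2 = 3: Horner steps 4 → 9, so m(3) = 9.
  α_3 = 4: Horner steps 4 → 2, so m(4) = 2.
  α_4 = 6: Horner steps 4 → 10, so m(6) = 10.
  α_5 = 10: Horner steps 4 → 4, so m(10) = 4.
Codeword c = [6, 9, 2, 10, 4] ∈ F_11^5.


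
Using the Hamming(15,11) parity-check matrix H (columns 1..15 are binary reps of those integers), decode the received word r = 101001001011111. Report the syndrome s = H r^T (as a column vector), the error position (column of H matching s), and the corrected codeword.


s = (0, 1, 1, 0)^T, error position = 6, corrected codeword c = 101000001011111

Compute s = H r^T mod 2 one row at a time:
  s_1 = 0 + 1 + 0 + 1 + 1 + 1 + 1 + 1 = 6 ≡ 0 (mod 2).
  s_2 = 0 + 0 + 1 + 0 + 1 + 1 + 1 + 1 = 5 ≡ 1 (mod 2).
  s_3 = 0 + 1 + 1 + 0 + 0 + 1 + 1 + 1 = 5 ≡ 1 (mod 2).
  s_4 = 1 + 1 + 0 + 0 + 1 + 1 + 1 + 1 = 6 ≡ 0 (mod 2).
s = (0, 1, 1, 0)^T — this equals column 6 of H (binary 0110), so error is at position 6.
Correct: flip bit 6 of r = 101001001011111 to get c = 101000001011111.


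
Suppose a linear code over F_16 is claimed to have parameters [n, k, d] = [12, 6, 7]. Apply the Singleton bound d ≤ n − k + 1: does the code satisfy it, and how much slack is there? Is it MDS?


Singleton RHS = n − k + 1 = 7, slack = 0, bound satisfied, MDS.

Singleton bound: d ≤ n − k + 1.
Here n = 12, k = 6, so n − k + 1 = 7.
Given d = 7, check d ≤ 7: YES.
Slack = (n − k + 1) − d = 0.
The code is MDS (slack = 0).
Description: the claimed parameters are [12, 6, 7]_16; such a code would be MDS (meets Singleton bound).


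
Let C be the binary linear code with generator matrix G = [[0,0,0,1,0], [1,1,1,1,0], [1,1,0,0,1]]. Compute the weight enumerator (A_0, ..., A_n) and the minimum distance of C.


Weight distribution: A_0 = 1, A_1 = 1, A_2 = 1, A_3 = 3, A_4 = 2. Minimum distance d = 1.

Enumerate all 2^3 = 8 messages m ∈ F_2^3.
For each, compute codeword c = mG in F_2^5, then tally its weight.
  m = 000 → c = 00000, weight = 0.
  m = 100 → c = 00010, weight = 1.
  m = 010 → c = 11110, weight = 4.
  m = 110 → c = 11100, weight = 3.
  m = 001 → c = 11001, weight = 3.
  m = 101 → c = 11011, weight = 4.
  m = 011 → c = 00111, weight = 3.
  m = 111 → c = 00101, weight = 2.
Tally weights:
  weight 0: 1 codewords.
  weight 1: 1 codewords.
  weight 2: 1 codewords.
  weight 3: 3 codewords.
  weight 4: 2 codewords.
Minimum distance d = smallest w > 0 with A_w > 0 = 1.
Sanity: Σ A_w = 8 = 2^3 = 8 ✓.


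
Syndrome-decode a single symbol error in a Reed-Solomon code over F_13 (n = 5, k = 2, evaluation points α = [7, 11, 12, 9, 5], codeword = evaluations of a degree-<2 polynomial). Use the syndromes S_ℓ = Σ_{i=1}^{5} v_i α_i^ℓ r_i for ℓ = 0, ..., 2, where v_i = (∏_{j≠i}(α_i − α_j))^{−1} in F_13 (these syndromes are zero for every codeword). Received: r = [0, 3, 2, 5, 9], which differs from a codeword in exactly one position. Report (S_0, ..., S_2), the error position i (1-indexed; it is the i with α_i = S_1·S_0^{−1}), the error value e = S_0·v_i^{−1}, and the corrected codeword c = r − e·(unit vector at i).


S = (10, 5, 9), error at position 1, error magnitude e = 6, c = [7, 3, 2, 5, 9].

Step 1: column multipliers v_i = (∏_{j≠i}(α_i − α_j))^{−1} mod 13.
  i = 1 (α = 7): (7−11)(7−12)(7−9)(7−5) = (−4)·(−5)·(−2)·2 = −80 ≡ 11, so v_1 = 11^{−1} = 6 (mod 13).
  i = 2 (α = 11): (11−7)(11−12)(11−9)(11−5) = 4·(−1)·2·6 = −48 ≡ 4, so v_2 = 4^{−1} = 10 (mod 13).
  i = 3 (α = 12): (12−7)(12−11)(12−9)(12−5) = 5·1·3·7 = 105 ≡ 1, so v_3 = 1^{−1} = 1 (mod 13).
  i = 4 (α = 9): (9−7)(9−11)(9−12)(9−5) = 2·(−2)·(−3)·4 = 48 ≡ 9, so v_4 = 9^{−1} = 3 (mod 13).
  i = 5 (α = 5): (5−7)(5−11)(5−12)(5−9) = (−2)·(−6)·(−7)·(−4) = 336 ≡ 11, so v_5 = 11^{−1} = 6 (mod 13).
  v = [6, 10, 1, 3, 6].
Step 2: syndromes of r = [0, 3, 2, 5, 9] (all sums mod 13).
  S_0 = Σ v_i r_i = 6·0 + 10·3 + 1·2 + 3·5 + 6·9 = 101 ≡ 10.
  S_1 = Σ v_i α_i r_i = 6·7·0 + 10·11·3 + 1·12·2 + 3·9·5 + 6·5·9 = 759 ≡ 5.
  α_i^2 mod 13 = [10, 4, 1, 3, 12].
  S_2 = Σ v_i α_i^2 r_i = 6·10·0 + 10·4·3 + 1·1·2 + 3·3·5 + 6·12·9 = 815 ≡ 9.
  S = (10, 5, 9) ≠ 0, so r is not a codeword (an error is present).
Step 3: locate the error. For a single error e at position i, S_ℓ = v_i·e·α_i^ℓ, so α_err = S_1/S_0.
  S_0^{−1} = 10^{−1} = 4 (mod 13), so α_err = 5·4 = 20 ≡ 7 = α_1. Error position i = 1.
  Consistency check: S_2/S_1 = 9·8 = 72 ≡ 7 = α_err ✓ (single-error assumption holds).
Step 4: error magnitude e = S_0/v_1 = S_0·∏_{j≠1}(α_1 − α_j) = 10·11 = 110 ≡ 6 (mod 13).
Step 5: correct position 1: c_1 = r_1 − e = 0 − 6 ≡ 7 (mod 13). Hence c = [7, 3, 2, 5, 9].
  Check: interpolating c through the α_i gives m(x) = 1 + 12·x (degree < 2) with m(α_i) = c_i for every i, so c is indeed a codeword.


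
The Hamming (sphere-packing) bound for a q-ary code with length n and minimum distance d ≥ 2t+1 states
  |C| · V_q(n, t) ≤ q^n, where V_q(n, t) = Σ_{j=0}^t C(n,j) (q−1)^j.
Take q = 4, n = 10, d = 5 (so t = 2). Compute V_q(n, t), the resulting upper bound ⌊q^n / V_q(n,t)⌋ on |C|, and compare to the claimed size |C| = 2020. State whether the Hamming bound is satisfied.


V_q(n, t) = 436, q^n = 1048576, Hamming bound = 2404, |C| = 2020 ≤ bound (satisfied).

Step 1: Compute V_q(n, t) = Σ_{j=0}^2 C(n, j) (q−1)^j.
  j = 0: C(10,0)·(3)^0 = 1·1 = 1.
  j = 1: C(10,1)·(3)^1 = 10·3 = 30.
  j = 2: C(10,2)·(3)^2 = 45·9 = 405.
  V_q(n, t) = 1 + 30 + 405 = 436.
Step 2: q^n = 4^10 = 1048576.
Step 3: Hamming bound ⌊q^n / V_q(n,t)⌋ = ⌊1048576/436⌋ = 2404.
Step 4: Compare |C| = 2020 to 2404: satisfied.
The claimed |C| lies below the Hamming bound.


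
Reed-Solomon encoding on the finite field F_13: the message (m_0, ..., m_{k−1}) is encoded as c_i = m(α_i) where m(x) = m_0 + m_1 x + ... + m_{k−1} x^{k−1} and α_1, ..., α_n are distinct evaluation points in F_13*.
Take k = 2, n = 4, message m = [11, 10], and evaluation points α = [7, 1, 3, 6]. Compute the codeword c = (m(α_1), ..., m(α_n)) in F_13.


c = [3, 8, 2, 6]

Message polynomial: m(x) = 11 + 10·x (mod 13).
For each evaluation point α_i, compute m(α_i) mod 13:
  α_1 = 7: Horner steps 10 → 3, so m(7) = 3.
  α_2 = 1: Horner steps 10 → 8, so m(1) = 8.
  α_3 = 3: Horner steps 10 → 2, so m(3) = 2.
  α_4 = 6: Horner steps 10 → 6, so m(6) = 6.
Codeword c = [3, 8, 2, 6] ∈ F_13^4.


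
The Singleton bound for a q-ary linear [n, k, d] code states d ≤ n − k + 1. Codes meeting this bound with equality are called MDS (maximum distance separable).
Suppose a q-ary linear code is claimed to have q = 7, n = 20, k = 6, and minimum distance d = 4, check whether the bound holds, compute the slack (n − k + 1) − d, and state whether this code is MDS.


Singleton RHS = n − k + 1 = 15, slack = 11, bound satisfied, not MDS.

Singleton bound: d ≤ n − k + 1.
Here n = 20, k = 6, so n − k + 1 = 15.
Given d = 4, check d ≤ 15: YES.
Slack = (n − k + 1) − d = 11.
The code is NOT MDS (slack = 11 > 0).
Description: the claimed parameters are [20, 6, 4]_7; such a code would be non-MDS.


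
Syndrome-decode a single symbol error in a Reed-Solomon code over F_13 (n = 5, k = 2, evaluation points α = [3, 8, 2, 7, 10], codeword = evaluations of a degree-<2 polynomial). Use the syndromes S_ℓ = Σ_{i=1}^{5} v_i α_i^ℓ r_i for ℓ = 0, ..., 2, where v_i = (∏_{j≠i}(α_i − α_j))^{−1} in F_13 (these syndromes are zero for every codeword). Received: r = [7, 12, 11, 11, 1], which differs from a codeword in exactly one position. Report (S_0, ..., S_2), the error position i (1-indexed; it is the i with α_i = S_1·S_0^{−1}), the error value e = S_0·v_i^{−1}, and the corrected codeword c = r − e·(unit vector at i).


S = (3, 6, 12), error at position 3, error magnitude e = 5, c = [7, 12, 6, 11, 1].

Step 1: column multipliers v_i = (∏_{j≠i}(α_i − α_j))^{−1} mod 13.
  i = 1 (α = 3): (3−8)(3−2)(3−7)(3−10) = (−5)·1·(−4)·(−7) = −140 ≡ 3, so v_1 = 3^{−1} = 9 (mod 13).
  i = 2 (α = 8): (8−3)(8−2)(8−7)(8−10) = 5·6·1·(−2) = −60 ≡ 5, so v_2 = 5^{−1} = 8 (mod 13).
  i = 3 (α = 2): (2−3)(2−8)(2−7)(2−10) = (−1)·(−6)·(−5)·(−8) = 240 ≡ 6, so v_3 = 6^{−1} = 11 (mod 13).
  i = 4 (α = 7): (7−3)(7−8)(7−2)(7−10) = 4·(−1)·5·(−3) = 60 ≡ 8, so v_4 = 8^{−1} = 5 (mod 13).
  i = 5 (α = 10): (10−3)(10−8)(10−2)(10−7) = 7·2·8·3 = 336 ≡ 11, so v_5 = 11^{−1} = 6 (mod 13).
  v = [9, 8, 11, 5, 6].
Step 2: syndromes of r = [7, 12, 11, 11, 1] (all sums mod 13).
  S_0 = Σ v_i r_i = 9·7 + 8·12 + 11·11 + 5·11 + 6·1 = 341 ≡ 3.
  S_1 = Σ v_i α_i r_i = 9·3·7 + 8·8·12 + 11·2·11 + 5·7·11 + 6·10·1 = 1644 ≡ 6.
  α_i^2 mod 13 = [9, 12, 4, 10, 9].
  S_2 = Σ v_i α_i^2 r_i = 9·9·7 + 8·12·12 + 11·4·11 + 5·10·11 + 6·9·1 = 2807 ≡ 12.
  S = (3, 6, 12) ≠ 0, so r is not a codeword (an error is present).
Step 3: locate the error. For a single error e at position i, S_ℓ = v_i·e·α_i^ℓ, so α_err = S_1/S_0.
  S_0^{−1} = 3^{−1} = 9 (mod 13), so α_err = 6·9 = 54 ≡ 2 = α_3. Error position i = 3.
  Consistency check: S_2/S_1 = 12·11 = 132 ≡ 2 = α_err ✓ (single-error assumption holds).
Step 4: error magnitude e = S_0/v_3 = S_0·∏_{j≠3}(α_3 − α_j) = 3·6 = 18 ≡ 5 (mod 13).
Step 5: correct position 3: c_3 = r_3 − e = 11 − 5 ≡ 6 (mod 13). Hence c = [7, 12, 6, 11, 1].
  Check: interpolating c through the α_i gives m(x) = 4 + 1·x (degree < 2) with m(α_i) = c_i for every i, so c is indeed a codeword.


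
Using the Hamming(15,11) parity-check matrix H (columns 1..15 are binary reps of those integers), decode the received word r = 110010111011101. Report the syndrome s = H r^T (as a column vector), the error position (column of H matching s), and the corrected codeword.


s = (0, 1, 0, 1)^T, error position = 5, corrected codeword c = 110000111011101

Compute s = H r^T mod 2 one row at a time:
  s_1 = 1 + 1 + 0 + 1 + 1 + 1 + 0 + 1 = 6 ≡ 0 (mod 2).
  s_2 = 0 + 1 + 0 + 1 + 1 + 1 + 0 + 1 = 5 ≡ 1 (mod 2).
  s_3 = 1 + 0 + 0 + 1 + 0 + 1 + 0 + 1 = 4 ≡ 0 (mod 2).
  s_4 = 1 + 0 + 1 + 1 + 1 + 1 + 1 + 1 = 7 ≡ 1 (mod 2).
s = (0, 1, 0, 1)^T — this equals column 5 of H (binary 0101), so error is at position 5.
Correct: flip bit 5 of r = 110010111011101 to get c = 110000111011101.


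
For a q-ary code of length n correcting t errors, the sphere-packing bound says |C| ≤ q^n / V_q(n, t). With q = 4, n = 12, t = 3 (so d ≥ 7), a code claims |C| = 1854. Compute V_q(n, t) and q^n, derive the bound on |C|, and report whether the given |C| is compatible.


V_q(n, t) = 6571, q^n = 16777216, Hamming bound = 2553, |C| = 1854 ≤ bound (satisfied).

Step 1: Compute V_q(n, t) = Σ_{j=0}^3 C(n, j) (q−1)^j.
  j = 0: C(12,0)·(3)^0 = 1·1 = 1.
  j = 1: C(12,1)·(3)^1 = 12·3 = 36.
  j = 2: C(12,2)·(3)^2 = 66·9 = 594.
  j = 3: C(12,3)·(3)^3 = 220·27 = 5940.
  V_q(n, t) = 1 + 36 + 594 + 5940 = 6571.
Step 2: q^n = 4^12 = 16777216.
Step 3: Hamming bound ⌊q^n / V_q(n,t)⌋ = ⌊16777216/6571⌋ = 2553.
Step 4: Compare |C| = 1854 to 2553: satisfied.
The claimed |C| lies below the Hamming bound.


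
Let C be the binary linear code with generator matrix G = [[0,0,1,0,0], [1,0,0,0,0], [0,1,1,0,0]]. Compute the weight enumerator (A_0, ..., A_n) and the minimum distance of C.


Weight distribution: A_0 = 1, A_1 = 3, A_2 = 3, A_3 = 1. Minimum distance d = 1.

Enumerate all 2^3 = 8 messages m ∈ F_2^3.
For each, compute codeword c = mG in F_2^5, then tally its weight.
  m = 000 → c = 00000, weight = 0.
  m = 100 → c = 00100, weight = 1.
  m = 010 → c = 10000, weight = 1.
  m = 110 → c = 10100, weight = 2.
  m = 001 → c = 01100, weight = 2.
  m = 101 → c = 01000, weight = 1.
  m = 011 → c = 11100, weight = 3.
  m = 111 → c = 11000, weight = 2.
Tally weights:
  weight 0: 1 codewords.
  weight 1: 3 codewords.
  weight 2: 3 codewords.
  weight 3: 1 codewords.
Minimum distance d = smallest w > 0 with A_w > 0 = 1.
Sanity: Σ A_w = 8 = 2^3 = 8 ✓.


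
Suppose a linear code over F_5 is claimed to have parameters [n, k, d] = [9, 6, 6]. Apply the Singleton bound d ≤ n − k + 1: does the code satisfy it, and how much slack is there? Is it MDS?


Singleton RHS = n − k + 1 = 4, slack = -2, bound violated (no such code; not MDS).

Singleton bound: d ≤ n − k + 1.
Here n = 9, k = 6, so n − k + 1 = 4.
Given d = 6, check d ≤ 4: NO.
Slack = (n − k + 1) − d = -2.
The slack is negative: d = 6 exceeds n − k + 1 = 4 by 2, so the Singleton bound is violated and no linear [9, 6, 6]_5 code can exist. In particular it is not MDS (MDS requires d = n − k + 1 exactly).
Description: the claimed parameters are [9, 6, 6]_5; such a code would be impossible (violates the Singleton bound).


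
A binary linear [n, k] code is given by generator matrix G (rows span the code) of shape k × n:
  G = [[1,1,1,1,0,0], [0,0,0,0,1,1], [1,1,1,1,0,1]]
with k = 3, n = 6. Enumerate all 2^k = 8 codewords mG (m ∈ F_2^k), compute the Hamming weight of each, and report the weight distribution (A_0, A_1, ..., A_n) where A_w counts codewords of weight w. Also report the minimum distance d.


Weight distribution: A_0 = 1, A_1 = 2, A_2 = 1, A_4 = 1, A_5 = 2, A_6 = 1. Minimum distance d = 1.

Enumerate all 2^3 = 8 messages m ∈ F_2^3.
For each, compute codeword c = mG in F_2^6, then tally its weight.
  m = 000 → c = 000000, weight = 0.
  m = 100 → c = 111100, weight = 4.
  m = 010 → c = 000011, weight = 2.
  m = 110 → c = 111111, weight = 6.
  m = 001 → c = 111101, weight = 5.
  m = 101 → c = 000001, weight = 1.
  m = 011 → c = 111110, weight = 5.
  m = 111 → c = 000010, weight = 1.
Tally weights:
  weight 0: 1 codewords.
  weight 1: 2 codewords.
  weight 2: 1 codewords.
  weight 4: 1 codewords.
  weight 5: 2 codewords.
  weight 6: 1 codewords.
Minimum distance d = smallest w > 0 with A_w > 0 = 1.
Sanity: Σ A_w = 8 = 2^3 = 8 ✓.


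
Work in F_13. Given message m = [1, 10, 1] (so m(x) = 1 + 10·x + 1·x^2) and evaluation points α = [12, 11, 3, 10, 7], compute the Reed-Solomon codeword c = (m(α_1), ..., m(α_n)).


c = [5, 11, 1, 6, 3]

Message polynomial: m(x) = 1 + 10·x + 1·x^2 (mod 13).
For each evaluation point α_i, compute m(α_i) mod 13:
  α_1 = 12: Horner steps 1 → 9 → 5, so m(12) = 5.
  α_2 = 11: Horner steps 1 → 8 → 11, so m(11) = 11.
  α_3 = 3: Horner steps 1 → 0 → 1, so m(3) = 1.
  α_4 = 10: Horner steps 1 → 7 → 6, so m(10) = 6.
  α_5 = 7: Horner steps 1 → 4 → 3, so m(7) = 3.
Codeword c = [5, 11, 1, 6, 3] ∈ F_13^5.


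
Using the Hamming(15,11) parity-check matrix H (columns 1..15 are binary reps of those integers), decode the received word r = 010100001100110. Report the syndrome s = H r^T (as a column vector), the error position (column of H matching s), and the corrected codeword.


s = (0, 1, 1, 0)^T, error position = 6, corrected codeword c = 010101001100110

Compute s = H r^T mod 2 one row at a time:
  s_1 = 0 + 1 + 1 + 0 + 0 + 1 + 1 + 0 = 4 ≡ 0 (mod 2).
  s_2 = 1 + 0 + 0 + 0 + 0 + 1 + 1 + 0 = 3 ≡ 1 (mod 2).
  s_3 = 1 + 0 + 0 + 0 + 1 + 0 + 1 + 0 = 3 ≡ 1 (mod 2).
  s_4 = 0 + 0 + 0 + 0 + 1 + 0 + 1 + 0 = 2 ≡ 0 (mod 2).
s = (0, 1, 1, 0)^T — this equals column 6 of H (binary 0110), so error is at position 6.
Correct: flip bit 6 of r = 010100001100110 to get c = 010101001100110.


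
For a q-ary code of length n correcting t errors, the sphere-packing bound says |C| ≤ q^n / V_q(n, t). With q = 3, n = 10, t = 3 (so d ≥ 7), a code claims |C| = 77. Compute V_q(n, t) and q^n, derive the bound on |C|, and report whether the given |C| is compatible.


V_q(n, t) = 1161, q^n = 59049, Hamming bound = 50, |C| = 77 > bound (violated).

Step 1: Compute V_q(n, t) = Σ_{j=0}^3 C(n, j) (q−1)^j.
  j = 0: C(10,0)·(2)^0 = 1·1 = 1.
  j = 1: C(10,1)·(2)^1 = 10·2 = 20.
  j = 2: C(10,2)·(2)^2 = 45·4 = 180.
  j = 3: C(10,3)·(2)^3 = 120·8 = 960.
  V_q(n, t) = 1 + 20 + 180 + 960 = 1161.
Step 2: q^n = 3^10 = 59049.
Step 3: Hamming bound ⌊q^n / V_q(n,t)⌋ = ⌊59049/1161⌋ = 50.
Step 4: Compare |C| = 77 to 50: violated.
The claimed |C| lies above the Hamming bound, so no 3-ary code of length 10 with d ≥ 7 can have 77 codewords.


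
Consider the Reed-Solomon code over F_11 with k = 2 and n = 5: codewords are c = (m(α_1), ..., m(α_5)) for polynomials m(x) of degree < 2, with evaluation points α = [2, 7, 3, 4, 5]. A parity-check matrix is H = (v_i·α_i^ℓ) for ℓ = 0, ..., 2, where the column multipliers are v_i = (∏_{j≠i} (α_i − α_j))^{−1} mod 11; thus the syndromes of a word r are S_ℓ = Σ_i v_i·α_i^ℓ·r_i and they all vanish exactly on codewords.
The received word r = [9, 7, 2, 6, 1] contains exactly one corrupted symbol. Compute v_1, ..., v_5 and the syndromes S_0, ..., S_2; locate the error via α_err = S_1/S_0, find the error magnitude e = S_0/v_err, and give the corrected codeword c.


S = (9, 1, 5), error at position 5, error magnitude e = 2, c = [9, 7, 2, 6, 10].

Step 1: column multipliers v_i = (∏_{j≠i}(α_i − α_j))^{−1} mod 11.
  i = 1 (α = 2): (2−7)(2−3)(2−4)(2−5) = (−5)·(−1)·(−2)·(−3) = 30 ≡ 8, so v_1 = 8^{−1} = 7 (mod 11).
  i = 2 (α = 7): (7−2)(7−3)(7−4)(7−5) = 5·4·3·2 = 120 ≡ 10, so v_2 = 10^{−1} = 10 (mod 11).
  i = 3 (α = 3): (3−2)(3−7)(3−4)(3−5) = 1·(−4)·(−1)·(−2) = −8 ≡ 3, so v_3 = 3^{−1} = 4 (mod 11).
  i = 4 (α = 4): (4−2)(4−7)(4−3)(4−5) = 2·(−3)·1·(−1) = 6 ≡ 6, so v_4 = 6^{−1} = 2 (mod 11).
  i = 5 (α = 5): (5−2)(5−7)(5−3)(5−4) = 3·(−2)·2·1 = −12 ≡ 10, so v_5 = 10^{−1} = 10 (mod 11).
  v = [7, 10, 4, 2, 10].
Step 2: syndromes of r = [9, 7, 2, 6, 1] (all sums mod 11).
  S_0 = Σ v_i r_i = 7·9 + 10·7 + 4·2 + 2·6 + 10·1 = 163 ≡ 9.
  S_1 = Σ v_i α_i r_i = 7·2·9 + 10·7·7 + 4·3·2 + 2·4·6 + 10·5·1 = 738 ≡ 1.
  α_i^2 mod 11 = [4, 5, 9, 5, 3].
  S_2 = Σ v_i α_i^2 r_i = 7·4·9 + 10·5·7 + 4·9·2 + 2·5·6 + 10·3·1 = 764 ≡ 5.
  S = (9, 1, 5) ≠ 0, so r is not a codeword (an error is present).
Step 3: locate the error. For a single error e at position i, S_ℓ = v_i·e·α_i^ℓ, so α_err = S_1/S_0.
  S_0^{−1} = 9^{−1} = 5 (mod 11), so α_err = 1·5 = 5 ≡ 5 = α_5. Error position i = 5.
  Consistency check: S_2/S_1 = 5·1 = 5 ≡ 5 = α_err ✓ (single-error assumption holds).
Step 4: error magnitude e = S_0/v_5 = S_0·∏_{j≠5}(α_5 − α_j) = 9·10 = 90 ≡ 2 (mod 11).
Step 5: correct position 5: c_5 = r_5 − e = 1 − 2 ≡ 10 (mod 11). Hence c = [9, 7, 2, 6, 10].
  Check: interpolating c through the α_i gives m(x) = 1 + 4·x (degree < 2) with m(α_i) = c_i for every i, so c is indeed a codeword.


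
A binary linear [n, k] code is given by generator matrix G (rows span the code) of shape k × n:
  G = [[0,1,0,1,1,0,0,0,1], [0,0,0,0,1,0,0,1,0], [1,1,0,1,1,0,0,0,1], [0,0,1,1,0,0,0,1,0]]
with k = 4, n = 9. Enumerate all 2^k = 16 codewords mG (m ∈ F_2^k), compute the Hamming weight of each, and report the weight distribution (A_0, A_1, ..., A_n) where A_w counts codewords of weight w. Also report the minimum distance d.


Weight distribution: A_0 = 1, A_1 = 1, A_2 = 1, A_3 = 4, A_4 = 5, A_5 = 3, A_6 = 1. Minimum distance d = 1.

Enumerate all 2^4 = 16 messages m ∈ F_2^4.
For each, compute codeword c = mG in F_2^9, then tally its weight.
  m = 0000 → c = 000000000, weight = 0.
  m = 1000 → c = 010110001, weight = 4.
  m = 0100 → c = 000010010, weight = 2.
  m = 1100 → c = 010100011, weight = 4.
  m = 0010 → c = 110110001, weight = 5.
  m = 1010 → c = 100000000, weight = 1.
  m = 0110 → c = 110100011, weight = 5.
  m = 1110 → c = 100010010, weight = 3.
  m = 0001 → c = 001100010, weight = 3.
  m = 1001 → c = 011010011, weight = 5.
  m = 0101 → c = 001110000, weight = 3.
  m = 1101 → c = 011000001, weight = 3.
  m = 0011 → c = 111010011, weight = 6.
  m = 1011 → c = 101100010, weight = 4.
  m = 0111 → c = 111000001, weight = 4.
  m = 1111 → c = 101110000, weight = 4.
Tally weights:
  weight 0: 1 codewords.
  weight 1: 1 codewords.
  weight 2: 1 codewords.
  weight 3: 4 codewords.
  weight 4: 5 codewords.
  weight 5: 3 codewords.
  weight 6: 1 codewords.
Minimum distance d = smallest w > 0 with A_w > 0 = 1.
Sanity: Σ A_w = 16 = 2^4 = 16 ✓.


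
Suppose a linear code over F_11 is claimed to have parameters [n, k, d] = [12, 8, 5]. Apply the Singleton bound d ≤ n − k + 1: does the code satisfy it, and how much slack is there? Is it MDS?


Singleton RHS = n − k + 1 = 5, slack = 0, bound satisfied, MDS.

Singleton bound: d ≤ n − k + 1.
Here n = 12, k = 8, so n − k + 1 = 5.
Given d = 5, check d ≤ 5: YES.
Slack = (n − k + 1) − d = 0.
The code is MDS (slack = 0).
Description: the claimed parameters are [12, 8, 5]_11; such a code would be MDS (meets Singleton bound).


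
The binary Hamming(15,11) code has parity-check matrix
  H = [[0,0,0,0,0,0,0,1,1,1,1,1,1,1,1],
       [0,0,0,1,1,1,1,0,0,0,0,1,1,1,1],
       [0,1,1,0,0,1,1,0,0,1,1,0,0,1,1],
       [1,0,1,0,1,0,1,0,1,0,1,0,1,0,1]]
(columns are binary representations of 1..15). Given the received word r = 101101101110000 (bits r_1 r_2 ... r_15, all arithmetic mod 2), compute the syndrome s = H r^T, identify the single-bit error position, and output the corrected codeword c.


s = (1, 1, 1, 1)^T, error position = 15, corrected codeword c = 101101101110001

Compute s = H r^T mod 2 one row at a time:
  s_1 = 0 + 1 + 1 + 1 + 0 + 0 + 0 + 0 = 3 ≡ 1 (mod 2).
  s_2 = 1 + 0 + 1 + 1 + 0 + 0 + 0 + 0 = 3 ≡ 1 (mod 2).
  s_3 = 0 + 1 + 1 + 1 + 1 + 1 + 0 + 0 = 5 ≡ 1 (mod 2).
  s_4 = 1 + 1 + 0 + 1 + 1 + 1 + 0 + 0 = 5 ≡ 1 (mod 2).
s = (1, 1, 1, 1)^T — this equals column 15 of H (binary 1111), so error is at position 15.
Correct: flip bit 15 of r = 101101101110000 to get c = 101101101110001.


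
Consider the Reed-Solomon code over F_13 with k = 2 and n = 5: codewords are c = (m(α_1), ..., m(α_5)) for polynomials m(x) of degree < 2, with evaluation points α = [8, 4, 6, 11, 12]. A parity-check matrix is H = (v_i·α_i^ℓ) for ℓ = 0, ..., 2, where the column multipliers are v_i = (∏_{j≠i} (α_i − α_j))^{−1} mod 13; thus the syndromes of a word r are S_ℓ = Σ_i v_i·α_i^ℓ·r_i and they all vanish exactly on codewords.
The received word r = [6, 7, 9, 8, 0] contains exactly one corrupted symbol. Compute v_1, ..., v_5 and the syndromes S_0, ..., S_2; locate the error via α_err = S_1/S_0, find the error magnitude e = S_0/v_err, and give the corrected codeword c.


S = (10, 1, 4), error at position 2, error magnitude e = 8, c = [6, 12, 9, 8, 0].

Step 1: column multipliers v_i = (∏_{j≠i}(α_i − α_j))^{−1} mod 13.
  i = 1 (α = 8): (8−4)(8−6)(8−11)(8−12) = 4·2·(−3)·(−4) = 96 ≡ 5, so v_1 = 5^{−1} = 8 (mod 13).
  i = 2 (α = 4): (4−8)(4−6)(4−11)(4−12) = (−4)·(−2)·(−7)·(−8) = 448 ≡ 6, so v_2 = 6^{−1} = 11 (mod 13).
  i = 3 (α = 6): (6−8)(6−4)(6−11)(6−12) = (−2)·2·(−5)·(−6) = −120 ≡ 10, so v_3 = 10^{−1} = 4 (mod 13).
  i = 4 (α = 11): (11−8)(11−4)(11−6)(11−12) = 3·7·5·(−1) = −105 ≡ 12, so v_4 = 12^{−1} = 12 (mod 13).
  i = 5 (α = 12): (12−8)(12−4)(12−6)(12−11) = 4·8·6·1 = 192 ≡ 10, so v_5 = 10^{−1} = 4 (mod 13).
  v = [8, 11, 4, 12, 4].
Step 2: syndromes of r = [6, 7, 9, 8, 0] (all sums mod 13).
  S_0 = Σ v_i r_i = 8·6 + 11·7 + 4·9 + 12·8 + 4·0 = 257 ≡ 10.
  S_1 = Σ v_i α_i r_i = 8·8·6 + 11·4·7 + 4·6·9 + 12·11·8 + 4·12·0 = 1964 ≡ 1.
  α_i^2 mod 13 = [12, 3, 10, 4, 1].
  S_2 = Σ v_i α_i^2 r_i = 8·12·6 + 11·3·7 + 4·10·9 + 12·4·8 + 4·1·0 = 1551 ≡ 4.
  S = (10, 1, 4) ≠ 0, so r is not a codeword (an error is present).
Step 3: locate the error. For a single error e at position i, S_ℓ = v_i·e·α_i^ℓ, so α_err = S_1/S_0.
  S_0^{−1} = 10^{−1} = 4 (mod 13), so α_err = 1·4 = 4 ≡ 4 = α_2. Error position i = 2.
  Consistency check: S_2/S_1 = 4·1 = 4 ≡ 4 = α_err ✓ (single-error assumption holds).
Step 4: error magnitude e = S_0/v_2 = S_0·∏_{j≠2}(α_2 − α_j) = 10·6 = 60 ≡ 8 (mod 13).
Step 5: correct position 2: c_2 = r_2 − e = 7 − 8 ≡ 12 (mod 13). Hence c = [6, 12, 9, 8, 0].
  Check: interpolating c through the α_i gives m(x) = 5 + 5·x (degree < 2) with m(α_i) = c_i for every i, so c is indeed a codeword.
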